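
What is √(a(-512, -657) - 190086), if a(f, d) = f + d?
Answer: I*√191255 ≈ 437.33*I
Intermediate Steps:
a(f, d) = d + f
√(a(-512, -657) - 190086) = √((-657 - 512) - 190086) = √(-1169 - 190086) = √(-191255) = I*√191255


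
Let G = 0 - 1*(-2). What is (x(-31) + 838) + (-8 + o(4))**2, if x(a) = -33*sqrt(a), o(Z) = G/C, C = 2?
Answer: 887 - 33*I*sqrt(31) ≈ 887.0 - 183.74*I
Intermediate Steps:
G = 2 (G = 0 + 2 = 2)
o(Z) = 1 (o(Z) = 2/2 = 2*(1/2) = 1)
(x(-31) + 838) + (-8 + o(4))**2 = (-33*I*sqrt(31) + 838) + (-8 + 1)**2 = (-33*I*sqrt(31) + 838) + (-7)**2 = (-33*I*sqrt(31) + 838) + 49 = (838 - 33*I*sqrt(31)) + 49 = 887 - 33*I*sqrt(31)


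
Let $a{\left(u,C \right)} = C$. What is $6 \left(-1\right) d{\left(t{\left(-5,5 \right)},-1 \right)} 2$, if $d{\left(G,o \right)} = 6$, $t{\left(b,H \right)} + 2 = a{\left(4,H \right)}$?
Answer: $-72$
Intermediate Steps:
$t{\left(b,H \right)} = -2 + H$
$6 \left(-1\right) d{\left(t{\left(-5,5 \right)},-1 \right)} 2 = 6 \left(-1\right) 6 \cdot 2 = \left(-6\right) 6 \cdot 2 = \left(-36\right) 2 = -72$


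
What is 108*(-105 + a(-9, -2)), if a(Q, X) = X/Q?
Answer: -11316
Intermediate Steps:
108*(-105 + a(-9, -2)) = 108*(-105 - 2/(-9)) = 108*(-105 - 2*(-⅑)) = 108*(-105 + 2/9) = 108*(-943/9) = -11316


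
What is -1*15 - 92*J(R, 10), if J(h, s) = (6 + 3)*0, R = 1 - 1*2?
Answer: -15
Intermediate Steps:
R = -1 (R = 1 - 2 = -1)
J(h, s) = 0 (J(h, s) = 9*0 = 0)
-1*15 - 92*J(R, 10) = -1*15 - 92*0 = -15 + 0 = -15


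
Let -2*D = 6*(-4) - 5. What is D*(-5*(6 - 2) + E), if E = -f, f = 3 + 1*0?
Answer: -667/2 ≈ -333.50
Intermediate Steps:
D = 29/2 (D = -(6*(-4) - 5)/2 = -(-24 - 5)/2 = -½*(-29) = 29/2 ≈ 14.500)
f = 3 (f = 3 + 0 = 3)
E = -3 (E = -1*3 = -3)
D*(-5*(6 - 2) + E) = 29*(-5*(6 - 2) - 3)/2 = 29*(-5*4 - 3)/2 = 29*(-20 - 3)/2 = (29/2)*(-23) = -667/2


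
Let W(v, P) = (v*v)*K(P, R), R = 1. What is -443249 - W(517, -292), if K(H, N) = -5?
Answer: 893196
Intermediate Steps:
W(v, P) = -5*v² (W(v, P) = (v*v)*(-5) = v²*(-5) = -5*v²)
-443249 - W(517, -292) = -443249 - (-5)*517² = -443249 - (-5)*267289 = -443249 - 1*(-1336445) = -443249 + 1336445 = 893196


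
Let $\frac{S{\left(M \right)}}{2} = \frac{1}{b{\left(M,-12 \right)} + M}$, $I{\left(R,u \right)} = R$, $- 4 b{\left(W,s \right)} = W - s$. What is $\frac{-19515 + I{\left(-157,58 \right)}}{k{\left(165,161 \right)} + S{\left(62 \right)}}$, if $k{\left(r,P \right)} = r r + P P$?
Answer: $- \frac{855732}{2311853} \approx -0.37015$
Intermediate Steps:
$b{\left(W,s \right)} = - \frac{W}{4} + \frac{s}{4}$ ($b{\left(W,s \right)} = - \frac{W - s}{4} = - \frac{W}{4} + \frac{s}{4}$)
$S{\left(M \right)} = \frac{2}{-3 + \frac{3 M}{4}}$ ($S{\left(M \right)} = \frac{2}{\left(- \frac{M}{4} + \frac{1}{4} \left(-12\right)\right) + M} = \frac{2}{\left(- \frac{M}{4} - 3\right) + M} = \frac{2}{\left(-3 - \frac{M}{4}\right) + M} = \frac{2}{-3 + \frac{3 M}{4}}$)
$k{\left(r,P \right)} = P^{2} + r^{2}$ ($k{\left(r,P \right)} = r^{2} + P^{2} = P^{2} + r^{2}$)
$\frac{-19515 + I{\left(-157,58 \right)}}{k{\left(165,161 \right)} + S{\left(62 \right)}} = \frac{-19515 - 157}{\left(161^{2} + 165^{2}\right) + \frac{8}{3 \left(-4 + 62\right)}} = - \frac{19672}{\left(25921 + 27225\right) + \frac{8}{3 \cdot 58}} = - \frac{19672}{53146 + \frac{8}{3} \cdot \frac{1}{58}} = - \frac{19672}{53146 + \frac{4}{87}} = - \frac{19672}{\frac{4623706}{87}} = \left(-19672\right) \frac{87}{4623706} = - \frac{855732}{2311853}$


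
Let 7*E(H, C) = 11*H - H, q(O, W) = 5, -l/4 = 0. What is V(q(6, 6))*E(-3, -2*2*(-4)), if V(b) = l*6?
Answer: 0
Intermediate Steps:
l = 0 (l = -4*0 = 0)
V(b) = 0 (V(b) = 0*6 = 0)
E(H, C) = 10*H/7 (E(H, C) = (11*H - H)/7 = (10*H)/7 = 10*H/7)
V(q(6, 6))*E(-3, -2*2*(-4)) = 0*((10/7)*(-3)) = 0*(-30/7) = 0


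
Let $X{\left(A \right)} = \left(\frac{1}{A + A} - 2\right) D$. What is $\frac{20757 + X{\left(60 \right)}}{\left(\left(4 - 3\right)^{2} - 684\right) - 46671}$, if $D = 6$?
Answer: $- \frac{414901}{947080} \approx -0.43808$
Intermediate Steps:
$X{\left(A \right)} = -12 + \frac{3}{A}$ ($X{\left(A \right)} = \left(\frac{1}{A + A} - 2\right) 6 = \left(\frac{1}{2 A} - 2\right) 6 = \left(-2 + \frac{1}{2 A}\right) 6 = -12 + \frac{3}{A}$)
$\frac{20757 + X{\left(60 \right)}}{\left(\left(4 - 3\right)^{2} - 684\right) - 46671} = \frac{20757 - \left(12 - \frac{3}{60}\right)}{\left(\left(4 - 3\right)^{2} - 684\right) - 46671} = \frac{20757 + \left(-12 + 3 \cdot \frac{1}{60}\right)}{\left(1^{2} - 684\right) - 46671} = \frac{20757 + \left(-12 + \frac{1}{20}\right)}{\left(1 - 684\right) - 46671} = \frac{20757 - \frac{239}{20}}{-683 - 46671} = \frac{414901}{20 \left(-47354\right)} = \frac{414901}{20} \left(- \frac{1}{47354}\right) = - \frac{414901}{947080}$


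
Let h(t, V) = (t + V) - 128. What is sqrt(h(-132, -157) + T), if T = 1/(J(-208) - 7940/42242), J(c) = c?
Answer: I*sqrt(8062713892417046)/4397138 ≈ 20.421*I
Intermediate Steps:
h(t, V) = -128 + V + t (h(t, V) = (V + t) - 128 = -128 + V + t)
T = -21121/4397138 (T = 1/(-208 - 7940/42242) = 1/(-208 - 7940*1/42242) = 1/(-208 - 3970/21121) = 1/(-4397138/21121) = -21121/4397138 ≈ -0.0048034)
sqrt(h(-132, -157) + T) = sqrt((-128 - 157 - 132) - 21121/4397138) = sqrt(-417 - 21121/4397138) = sqrt(-1833627667/4397138) = I*sqrt(8062713892417046)/4397138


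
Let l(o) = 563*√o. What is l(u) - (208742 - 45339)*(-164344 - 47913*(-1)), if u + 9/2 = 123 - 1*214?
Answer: 19025174693 + 563*I*√382/2 ≈ 1.9025e+10 + 5501.9*I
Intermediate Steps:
u = -191/2 (u = -9/2 + (123 - 1*214) = -9/2 + (123 - 214) = -9/2 - 91 = -191/2 ≈ -95.500)
l(u) - (208742 - 45339)*(-164344 - 47913*(-1)) = 563*√(-191/2) - (208742 - 45339)*(-164344 - 47913*(-1)) = 563*(I*√382/2) - 163403*(-164344 + 47913) = 563*I*√382/2 - 163403*(-116431) = 563*I*√382/2 - 1*(-19025174693) = 563*I*√382/2 + 19025174693 = 19025174693 + 563*I*√382/2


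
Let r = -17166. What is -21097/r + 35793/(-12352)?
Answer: -176916247/106017216 ≈ -1.6688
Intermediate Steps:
-21097/r + 35793/(-12352) = -21097/(-17166) + 35793/(-12352) = -21097*(-1/17166) + 35793*(-1/12352) = 21097/17166 - 35793/12352 = -176916247/106017216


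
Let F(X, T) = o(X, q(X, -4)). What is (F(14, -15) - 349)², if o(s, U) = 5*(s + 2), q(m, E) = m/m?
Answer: 72361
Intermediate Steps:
q(m, E) = 1
o(s, U) = 10 + 5*s (o(s, U) = 5*(2 + s) = 10 + 5*s)
F(X, T) = 10 + 5*X
(F(14, -15) - 349)² = ((10 + 5*14) - 349)² = ((10 + 70) - 349)² = (80 - 349)² = (-269)² = 72361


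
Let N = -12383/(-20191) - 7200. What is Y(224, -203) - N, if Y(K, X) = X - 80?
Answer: 2289324/331 ≈ 6916.4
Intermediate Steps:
Y(K, X) = -80 + X
N = -2382997/331 (N = -12383*(-1/20191) - 7200 = 203/331 - 7200 = -2382997/331 ≈ -7199.4)
Y(224, -203) - N = (-80 - 203) - 1*(-2382997/331) = -283 + 2382997/331 = 2289324/331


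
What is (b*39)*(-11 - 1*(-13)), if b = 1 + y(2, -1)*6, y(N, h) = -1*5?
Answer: -2262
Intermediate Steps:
y(N, h) = -5
b = -29 (b = 1 - 5*6 = 1 - 30 = -29)
(b*39)*(-11 - 1*(-13)) = (-29*39)*(-11 - 1*(-13)) = -1131*(-11 + 13) = -1131*2 = -2262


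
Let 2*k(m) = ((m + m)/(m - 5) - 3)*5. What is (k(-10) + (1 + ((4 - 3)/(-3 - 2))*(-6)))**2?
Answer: 3481/900 ≈ 3.8678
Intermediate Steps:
k(m) = -15/2 + 5*m/(-5 + m) (k(m) = (((m + m)/(m - 5) - 3)*5)/2 = (((2*m)/(-5 + m) - 3)*5)/2 = ((2*m/(-5 + m) - 3)*5)/2 = ((-3 + 2*m/(-5 + m))*5)/2 = (-15 + 10*m/(-5 + m))/2 = -15/2 + 5*m/(-5 + m))
(k(-10) + (1 + ((4 - 3)/(-3 - 2))*(-6)))**2 = (5*(15 - 1*(-10))/(2*(-5 - 10)) + (1 + ((4 - 3)/(-3 - 2))*(-6)))**2 = ((5/2)*(15 + 10)/(-15) + (1 + (1/(-5))*(-6)))**2 = ((5/2)*(-1/15)*25 + (1 + (1*(-1/5))*(-6)))**2 = (-25/6 + (1 - 1/5*(-6)))**2 = (-25/6 + (1 + 6/5))**2 = (-25/6 + 11/5)**2 = (-59/30)**2 = 3481/900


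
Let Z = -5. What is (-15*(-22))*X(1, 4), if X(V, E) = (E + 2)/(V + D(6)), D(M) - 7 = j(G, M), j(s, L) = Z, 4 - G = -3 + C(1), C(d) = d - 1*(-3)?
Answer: 660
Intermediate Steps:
C(d) = 3 + d (C(d) = d + 3 = 3 + d)
G = 3 (G = 4 - (-3 + (3 + 1)) = 4 - (-3 + 4) = 4 - 1*1 = 4 - 1 = 3)
j(s, L) = -5
D(M) = 2 (D(M) = 7 - 5 = 2)
X(V, E) = (2 + E)/(2 + V) (X(V, E) = (E + 2)/(V + 2) = (2 + E)/(2 + V))
(-15*(-22))*X(1, 4) = (-15*(-22))*((2 + 4)/(2 + 1)) = 330*(6/3) = 330*((⅓)*6) = 330*2 = 660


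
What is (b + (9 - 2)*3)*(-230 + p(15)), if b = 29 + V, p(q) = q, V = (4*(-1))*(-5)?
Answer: -15050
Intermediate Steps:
V = 20 (V = -4*(-5) = 20)
b = 49 (b = 29 + 20 = 49)
(b + (9 - 2)*3)*(-230 + p(15)) = (49 + (9 - 2)*3)*(-230 + 15) = (49 + 7*3)*(-215) = (49 + 21)*(-215) = 70*(-215) = -15050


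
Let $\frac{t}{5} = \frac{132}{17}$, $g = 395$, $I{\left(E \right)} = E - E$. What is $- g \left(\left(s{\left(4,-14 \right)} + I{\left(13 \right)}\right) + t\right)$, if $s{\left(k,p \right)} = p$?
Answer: $- \frac{166690}{17} \approx -9805.3$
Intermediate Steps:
$I{\left(E \right)} = 0$
$t = \frac{660}{17}$ ($t = 5 \cdot \frac{132}{17} = \frac{660}{17} \approx 38.824$)
$- g \left(\left(s{\left(4,-14 \right)} + I{\left(13 \right)}\right) + t\right) = \left(-1\right) 395 \left(\left(-14 + 0\right) + \frac{660}{17}\right) = - 395 \left(-14 + \frac{660}{17}\right) = \left(-395\right) \frac{422}{17} = - \frac{166690}{17}$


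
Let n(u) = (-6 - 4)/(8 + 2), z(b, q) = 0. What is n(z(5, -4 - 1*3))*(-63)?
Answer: 63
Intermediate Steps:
n(u) = -1 (n(u) = -10/10 = -10*1/10 = -1)
n(z(5, -4 - 1*3))*(-63) = -1*(-63) = 63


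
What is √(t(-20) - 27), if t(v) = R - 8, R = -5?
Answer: 2*I*√10 ≈ 6.3246*I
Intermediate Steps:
t(v) = -13 (t(v) = -5 - 8 = -13)
√(t(-20) - 27) = √(-13 - 27) = √(-40) = 2*I*√10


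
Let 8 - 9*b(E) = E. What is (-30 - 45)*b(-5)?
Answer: -325/3 ≈ -108.33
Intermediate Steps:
b(E) = 8/9 - E/9
(-30 - 45)*b(-5) = (-30 - 45)*(8/9 - ⅑*(-5)) = -75*(8/9 + 5/9) = -75*13/9 = -325/3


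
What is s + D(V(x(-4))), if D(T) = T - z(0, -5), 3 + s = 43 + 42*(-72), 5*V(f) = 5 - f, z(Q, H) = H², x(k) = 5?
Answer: -3009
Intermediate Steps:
V(f) = 1 - f/5 (V(f) = (5 - f)/5 = 1 - f/5)
s = -2984 (s = -3 + (43 + 42*(-72)) = -3 + (43 - 3024) = -3 - 2981 = -2984)
D(T) = -25 + T (D(T) = T - 1*(-5)² = T - 1*25 = T - 25 = -25 + T)
s + D(V(x(-4))) = -2984 + (-25 + (1 - ⅕*5)) = -2984 + (-25 + (1 - 1)) = -2984 + (-25 + 0) = -2984 - 25 = -3009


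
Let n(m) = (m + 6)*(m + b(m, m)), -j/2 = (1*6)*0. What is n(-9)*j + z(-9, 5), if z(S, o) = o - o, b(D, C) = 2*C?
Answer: 0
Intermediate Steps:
z(S, o) = 0
j = 0 (j = -2*1*6*0 = -12*0 = -2*0 = 0)
n(m) = 3*m*(6 + m) (n(m) = (m + 6)*(m + 2*m) = (6 + m)*(3*m) = 3*m*(6 + m))
n(-9)*j + z(-9, 5) = (3*(-9)*(6 - 9))*0 + 0 = (3*(-9)*(-3))*0 + 0 = 81*0 + 0 = 0 + 0 = 0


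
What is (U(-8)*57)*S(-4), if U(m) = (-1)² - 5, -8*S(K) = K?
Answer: -114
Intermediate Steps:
S(K) = -K/8
U(m) = -4 (U(m) = 1 - 5 = -4)
(U(-8)*57)*S(-4) = (-4*57)*(-⅛*(-4)) = -228*½ = -114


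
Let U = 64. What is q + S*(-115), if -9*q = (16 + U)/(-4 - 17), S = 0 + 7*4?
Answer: -608500/189 ≈ -3219.6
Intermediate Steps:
S = 28 (S = 0 + 28 = 28)
q = 80/189 (q = -(16 + 64)/(9*(-4 - 17)) = -80/(9*(-21)) = -80*(-1)/(9*21) = -⅑*(-80/21) = 80/189 ≈ 0.42328)
q + S*(-115) = 80/189 + 28*(-115) = 80/189 - 3220 = -608500/189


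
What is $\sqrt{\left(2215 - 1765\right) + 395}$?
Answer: $13 \sqrt{5} \approx 29.069$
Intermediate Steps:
$\sqrt{\left(2215 - 1765\right) + 395} = \sqrt{450 + 395} = \sqrt{845} = 13 \sqrt{5}$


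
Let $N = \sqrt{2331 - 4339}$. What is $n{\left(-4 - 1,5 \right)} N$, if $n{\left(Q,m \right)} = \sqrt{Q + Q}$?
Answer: $- 4 \sqrt{1255} \approx -141.7$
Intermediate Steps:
$n{\left(Q,m \right)} = \sqrt{2} \sqrt{Q}$ ($n{\left(Q,m \right)} = \sqrt{2 Q} = \sqrt{2} \sqrt{Q}$)
$N = 2 i \sqrt{502}$ ($N = \sqrt{-2008} = 2 i \sqrt{502} \approx 44.811 i$)
$n{\left(-4 - 1,5 \right)} N = \sqrt{2} \sqrt{-4 - 1} \cdot 2 i \sqrt{502} = \sqrt{2} \sqrt{-5} \cdot 2 i \sqrt{502} = \sqrt{2} i \sqrt{5} \cdot 2 i \sqrt{502} = i \sqrt{10} \cdot 2 i \sqrt{502} = - 4 \sqrt{1255}$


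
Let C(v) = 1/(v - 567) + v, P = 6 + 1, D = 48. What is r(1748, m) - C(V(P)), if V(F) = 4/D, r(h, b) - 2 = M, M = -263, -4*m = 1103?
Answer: -21313655/81636 ≈ -261.08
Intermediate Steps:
m = -1103/4 (m = -¼*1103 = -1103/4 ≈ -275.75)
r(h, b) = -261 (r(h, b) = 2 - 263 = -261)
P = 7
V(F) = 1/12 (V(F) = 4/48 = 4*(1/48) = 1/12)
C(v) = v + 1/(-567 + v) (C(v) = 1/(-567 + v) + v = v + 1/(-567 + v))
r(1748, m) - C(V(P)) = -261 - (1 + (1/12)² - 567*1/12)/(-567 + 1/12) = -261 - (1 + 1/144 - 189/4)/(-6803/12) = -261 - (-12)*(-6659)/(6803*144) = -261 - 1*6659/81636 = -261 - 6659/81636 = -21313655/81636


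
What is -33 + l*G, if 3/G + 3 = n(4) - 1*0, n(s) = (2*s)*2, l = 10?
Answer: -399/13 ≈ -30.692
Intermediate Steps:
n(s) = 4*s
G = 3/13 (G = 3/(-3 + (4*4 - 1*0)) = 3/(-3 + (16 + 0)) = 3/(-3 + 16) = 3/13 ≈ 0.23077)
-33 + l*G = -33 + 10*(3/13) = -33 + 30/13 = -399/13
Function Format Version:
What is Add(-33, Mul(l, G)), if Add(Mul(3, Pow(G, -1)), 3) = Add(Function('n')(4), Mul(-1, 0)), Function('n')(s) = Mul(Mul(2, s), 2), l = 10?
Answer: Rational(-399, 13) ≈ -30.692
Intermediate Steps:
Function('n')(s) = Mul(4, s)
G = Rational(3, 13) (G = Mul(3, Pow(Add(-3, Add(Mul(4, 4), Mul(-1, 0))), -1)) = Mul(3, Pow(Add(-3, Add(16, 0)), -1)) = Mul(3, Pow(Add(-3, 16), -1)) = Mul(3, Pow(13, -1)) = Mul(3, Rational(1, 13)) = Rational(3, 13) ≈ 0.23077)
Add(-33, Mul(l, G)) = Add(-33, Mul(10, Rational(3, 13))) = Add(-33, Rational(30, 13)) = Rational(-399, 13)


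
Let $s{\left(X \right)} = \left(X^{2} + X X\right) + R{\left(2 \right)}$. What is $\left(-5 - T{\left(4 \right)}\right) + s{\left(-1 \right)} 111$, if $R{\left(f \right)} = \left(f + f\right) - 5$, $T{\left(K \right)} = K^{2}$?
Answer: $90$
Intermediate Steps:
$R{\left(f \right)} = -5 + 2 f$ ($R{\left(f \right)} = 2 f - 5 = -5 + 2 f$)
$s{\left(X \right)} = -1 + 2 X^{2}$ ($s{\left(X \right)} = \left(X^{2} + X X\right) + \left(-5 + 2 \cdot 2\right) = \left(X^{2} + X^{2}\right) + \left(-5 + 4\right) = 2 X^{2} - 1 = -1 + 2 X^{2}$)
$\left(-5 - T{\left(4 \right)}\right) + s{\left(-1 \right)} 111 = \left(-5 - 4^{2}\right) + \left(-1 + 2 \left(-1\right)^{2}\right) 111 = \left(-5 - 16\right) + \left(-1 + 2 \cdot 1\right) 111 = \left(-5 - 16\right) + \left(-1 + 2\right) 111 = -21 + 1 \cdot 111 = -21 + 111 = 90$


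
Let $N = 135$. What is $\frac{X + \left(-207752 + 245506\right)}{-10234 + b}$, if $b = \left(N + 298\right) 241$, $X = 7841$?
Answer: $\frac{45595}{94119} \approx 0.48444$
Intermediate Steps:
$b = 104353$ ($b = \left(135 + 298\right) 241 = 433 \cdot 241 = 104353$)
$\frac{X + \left(-207752 + 245506\right)}{-10234 + b} = \frac{7841 + \left(-207752 + 245506\right)}{-10234 + 104353} = \frac{7841 + 37754}{94119} = 45595 \cdot \frac{1}{94119} = \frac{45595}{94119}$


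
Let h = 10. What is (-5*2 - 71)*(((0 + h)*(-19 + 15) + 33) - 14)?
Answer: 1701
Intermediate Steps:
(-5*2 - 71)*(((0 + h)*(-19 + 15) + 33) - 14) = (-5*2 - 71)*(((0 + 10)*(-19 + 15) + 33) - 14) = (-10 - 71)*((10*(-4) + 33) - 14) = -81*((-40 + 33) - 14) = -81*(-7 - 14) = -81*(-21) = 1701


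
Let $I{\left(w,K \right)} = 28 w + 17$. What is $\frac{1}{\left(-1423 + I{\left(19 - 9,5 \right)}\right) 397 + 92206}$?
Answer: $- \frac{1}{354816} \approx -2.8184 \cdot 10^{-6}$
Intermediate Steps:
$I{\left(w,K \right)} = 17 + 28 w$
$\frac{1}{\left(-1423 + I{\left(19 - 9,5 \right)}\right) 397 + 92206} = \frac{1}{\left(-1423 + \left(17 + 28 \left(19 - 9\right)\right)\right) 397 + 92206} = \frac{1}{\left(-1423 + \left(17 + 28 \cdot 10\right)\right) 397 + 92206} = \frac{1}{\left(-1423 + \left(17 + 280\right)\right) 397 + 92206} = \frac{1}{\left(-1423 + 297\right) 397 + 92206} = \frac{1}{\left(-1126\right) 397 + 92206} = \frac{1}{-447022 + 92206} = \frac{1}{-354816} = - \frac{1}{354816}$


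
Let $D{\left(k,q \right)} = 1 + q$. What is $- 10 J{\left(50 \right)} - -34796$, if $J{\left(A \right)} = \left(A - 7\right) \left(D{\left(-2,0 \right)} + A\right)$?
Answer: $12866$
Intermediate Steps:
$J{\left(A \right)} = \left(1 + A\right) \left(-7 + A\right)$ ($J{\left(A \right)} = \left(A - 7\right) \left(\left(1 + 0\right) + A\right) = \left(-7 + A\right) \left(1 + A\right) = \left(1 + A\right) \left(-7 + A\right)$)
$- 10 J{\left(50 \right)} - -34796 = - 10 \left(-7 + 50^{2} - 300\right) - -34796 = - 10 \left(-7 + 2500 - 300\right) + 34796 = \left(-10\right) 2193 + 34796 = -21930 + 34796 = 12866$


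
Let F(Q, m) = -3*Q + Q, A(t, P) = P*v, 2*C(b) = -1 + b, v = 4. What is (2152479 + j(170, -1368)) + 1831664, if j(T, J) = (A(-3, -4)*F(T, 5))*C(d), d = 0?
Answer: 3981423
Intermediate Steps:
C(b) = -½ + b/2 (C(b) = (-1 + b)/2 = -½ + b/2)
A(t, P) = 4*P (A(t, P) = P*4 = 4*P)
F(Q, m) = -2*Q
j(T, J) = -16*T (j(T, J) = ((4*(-4))*(-2*T))*(-½ + (½)*0) = (-(-32)*T)*(-½ + 0) = (32*T)*(-½) = -16*T)
(2152479 + j(170, -1368)) + 1831664 = (2152479 - 16*170) + 1831664 = (2152479 - 2720) + 1831664 = 2149759 + 1831664 = 3981423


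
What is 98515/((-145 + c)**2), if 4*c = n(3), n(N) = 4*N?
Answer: 98515/20164 ≈ 4.8857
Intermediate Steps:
c = 3 (c = (4*3)/4 = (1/4)*12 = 3)
98515/((-145 + c)**2) = 98515/((-145 + 3)**2) = 98515/((-142)**2) = 98515/20164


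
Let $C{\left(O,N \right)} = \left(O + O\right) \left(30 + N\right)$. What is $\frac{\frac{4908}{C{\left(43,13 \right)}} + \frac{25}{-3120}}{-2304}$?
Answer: $- \frac{1522051}{2658299904} \approx -0.00057257$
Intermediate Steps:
$C{\left(O,N \right)} = 2 O \left(30 + N\right)$
$\frac{\frac{4908}{C{\left(43,13 \right)}} + \frac{25}{-3120}}{-2304} = \frac{\frac{4908}{2 \cdot 43 \left(30 + 13\right)} + \frac{25}{-3120}}{-2304} = \left(\frac{4908}{2 \cdot 43 \cdot 43} + 25 \left(- \frac{1}{3120}\right)\right) \left(- \frac{1}{2304}\right) = \left(\frac{4908}{3698} - \frac{5}{624}\right) \left(- \frac{1}{2304}\right) = \left(4908 \cdot \frac{1}{3698} - \frac{5}{624}\right) \left(- \frac{1}{2304}\right) = \left(\frac{2454}{1849} - \frac{5}{624}\right) \left(- \frac{1}{2304}\right) = \frac{1522051}{1153776} \left(- \frac{1}{2304}\right) = - \frac{1522051}{2658299904}$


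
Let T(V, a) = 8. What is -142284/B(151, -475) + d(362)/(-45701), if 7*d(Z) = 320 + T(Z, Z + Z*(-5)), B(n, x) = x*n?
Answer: 45494121788/22945329575 ≈ 1.9827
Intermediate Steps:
B(n, x) = n*x
d(Z) = 328/7 (d(Z) = (320 + 8)/7 = (⅐)*328 = 328/7)
-142284/B(151, -475) + d(362)/(-45701) = -142284/(151*(-475)) + (328/7)/(-45701) = -142284/(-71725) + (328/7)*(-1/45701) = -142284*(-1/71725) - 328/319907 = 142284/71725 - 328/319907 = 45494121788/22945329575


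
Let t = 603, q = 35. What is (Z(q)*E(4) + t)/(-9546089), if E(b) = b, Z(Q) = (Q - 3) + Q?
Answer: -871/9546089 ≈ -9.1242e-5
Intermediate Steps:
Z(Q) = -3 + 2*Q (Z(Q) = (-3 + Q) + Q = -3 + 2*Q)
(Z(q)*E(4) + t)/(-9546089) = ((-3 + 2*35)*4 + 603)/(-9546089) = ((-3 + 70)*4 + 603)*(-1/9546089) = (67*4 + 603)*(-1/9546089) = (268 + 603)*(-1/9546089) = 871*(-1/9546089) = -871/9546089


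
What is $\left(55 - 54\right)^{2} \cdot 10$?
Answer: $10$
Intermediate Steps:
$\left(55 - 54\right)^{2} \cdot 10 = 1^{2} \cdot 10 = 1 \cdot 10 = 10$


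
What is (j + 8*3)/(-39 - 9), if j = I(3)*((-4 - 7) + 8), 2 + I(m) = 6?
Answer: -¼ ≈ -0.25000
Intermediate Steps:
I(m) = 4 (I(m) = -2 + 6 = 4)
j = -12 (j = 4*((-4 - 7) + 8) = 4*(-11 + 8) = 4*(-3) = -12)
(j + 8*3)/(-39 - 9) = (-12 + 8*3)/(-39 - 9) = (-12 + 24)/(-48) = -1/48*12 = -¼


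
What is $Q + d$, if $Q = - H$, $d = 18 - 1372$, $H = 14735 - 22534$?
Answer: $6445$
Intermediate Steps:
$H = -7799$ ($H = 14735 - 22534 = -7799$)
$d = -1354$ ($d = 18 - 1372 = -1354$)
$Q = 7799$ ($Q = \left(-1\right) \left(-7799\right) = 7799$)
$Q + d = 7799 - 1354 = 6445$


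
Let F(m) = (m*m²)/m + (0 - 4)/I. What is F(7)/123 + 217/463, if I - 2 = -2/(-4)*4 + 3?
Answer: 114598/132881 ≈ 0.86241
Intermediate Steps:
I = 7 (I = 2 + (-2/(-4)*4 + 3) = 2 + (-2*(-¼)*4 + 3) = 2 + ((½)*4 + 3) = 2 + (2 + 3) = 2 + 5 = 7)
F(m) = -4/7 + m² (F(m) = (m*m²)/m + (0 - 4)/7 = m³/m - 4*⅐ = m² - 4/7 = -4/7 + m²)
F(7)/123 + 217/463 = (-4/7 + 7²)/123 + 217/463 = (-4/7 + 49)*(1/123) + 217*(1/463) = (339/7)*(1/123) + 217/463 = 113/287 + 217/463 = 114598/132881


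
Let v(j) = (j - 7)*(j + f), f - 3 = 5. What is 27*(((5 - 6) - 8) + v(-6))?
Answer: -945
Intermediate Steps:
f = 8 (f = 3 + 5 = 8)
v(j) = (-7 + j)*(8 + j) (v(j) = (j - 7)*(j + 8) = (-7 + j)*(8 + j))
27*(((5 - 6) - 8) + v(-6)) = 27*(((5 - 6) - 8) + (-56 - 6 + (-6)²)) = 27*((-1 - 8) + (-56 - 6 + 36)) = 27*(-9 - 26) = 27*(-35) = -945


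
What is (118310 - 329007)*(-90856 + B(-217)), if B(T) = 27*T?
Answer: 20377560355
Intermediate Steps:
(118310 - 329007)*(-90856 + B(-217)) = (118310 - 329007)*(-90856 + 27*(-217)) = -210697*(-90856 - 5859) = -210697*(-96715) = 20377560355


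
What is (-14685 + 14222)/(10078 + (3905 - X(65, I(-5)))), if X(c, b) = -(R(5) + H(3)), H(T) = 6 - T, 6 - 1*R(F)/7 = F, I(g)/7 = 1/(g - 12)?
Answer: -463/13993 ≈ -0.033088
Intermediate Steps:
I(g) = 7/(-12 + g) (I(g) = 7/(g - 12) = 7/(-12 + g))
R(F) = 42 - 7*F
X(c, b) = -10 (X(c, b) = -((42 - 7*5) + (6 - 1*3)) = -((42 - 35) + (6 - 3)) = -(7 + 3) = -1*10 = -10)
(-14685 + 14222)/(10078 + (3905 - X(65, I(-5)))) = (-14685 + 14222)/(10078 + (3905 - 1*(-10))) = -463/(10078 + (3905 + 10)) = -463/(10078 + 3915) = -463/13993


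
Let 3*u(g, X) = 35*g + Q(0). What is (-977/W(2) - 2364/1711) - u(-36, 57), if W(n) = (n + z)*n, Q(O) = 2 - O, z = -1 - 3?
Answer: 13596325/20532 ≈ 662.20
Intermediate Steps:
z = -4
W(n) = n*(-4 + n) (W(n) = (n - 4)*n = (-4 + n)*n = n*(-4 + n))
u(g, X) = ⅔ + 35*g/3 (u(g, X) = (35*g + (2 - 1*0))/3 = (35*g + (2 + 0))/3 = (35*g + 2)/3 = (2 + 35*g)/3 = ⅔ + 35*g/3)
(-977/W(2) - 2364/1711) - u(-36, 57) = (-977*1/(2*(-4 + 2)) - 2364/1711) - (⅔ + (35/3)*(-36)) = (-977/(2*(-2)) - 2364*1/1711) - (⅔ - 420) = (-977/(-4) - 2364/1711) - 1*(-1258/3) = (-977*(-¼) - 2364/1711) + 1258/3 = (977/4 - 2364/1711) + 1258/3 = 1662191/6844 + 1258/3 = 13596325/20532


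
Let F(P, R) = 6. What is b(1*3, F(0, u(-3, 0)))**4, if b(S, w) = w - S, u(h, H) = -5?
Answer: 81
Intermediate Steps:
b(1*3, F(0, u(-3, 0)))**4 = (6 - 3)**4 = 3**4 = 81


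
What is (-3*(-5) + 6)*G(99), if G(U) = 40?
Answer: 840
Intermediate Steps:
(-3*(-5) + 6)*G(99) = (-3*(-5) + 6)*40 = (15 + 6)*40 = 21*40 = 840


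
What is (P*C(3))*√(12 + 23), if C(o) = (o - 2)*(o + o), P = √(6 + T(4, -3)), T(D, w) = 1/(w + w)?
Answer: 35*√6 ≈ 85.732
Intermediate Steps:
T(D, w) = 1/(2*w)
P = √210/6 (P = √(6 + (½)/(-3)) = √(6 + (½)*(-⅓)) = √(6 - ⅙) = √(35/6) = √210/6 ≈ 2.4152)
C(o) = 2*o*(-2 + o) (C(o) = (-2 + o)*(2*o) = 2*o*(-2 + o))
(P*C(3))*√(12 + 23) = ((√210/6)*(2*3*(-2 + 3)))*√(12 + 23) = ((√210/6)*(2*3*1))*√35 = ((√210/6)*6)*√35 = √210*√35 = 35*√6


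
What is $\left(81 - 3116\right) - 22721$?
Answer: $-25756$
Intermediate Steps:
$\left(81 - 3116\right) - 22721 = -3035 - 22721 = -25756$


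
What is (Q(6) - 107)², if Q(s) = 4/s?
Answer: 101761/9 ≈ 11307.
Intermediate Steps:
(Q(6) - 107)² = (4/6 - 107)² = (4*(⅙) - 107)² = (⅔ - 107)² = (-319/3)² = 101761/9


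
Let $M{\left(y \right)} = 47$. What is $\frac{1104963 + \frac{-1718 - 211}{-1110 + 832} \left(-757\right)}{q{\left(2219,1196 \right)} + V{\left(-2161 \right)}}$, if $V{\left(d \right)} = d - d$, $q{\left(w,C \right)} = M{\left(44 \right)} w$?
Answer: $\frac{305719461}{28993454} \approx 10.544$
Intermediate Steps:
$q{\left(w,C \right)} = 47 w$
$V{\left(d \right)} = 0$
$\frac{1104963 + \frac{-1718 - 211}{-1110 + 832} \left(-757\right)}{q{\left(2219,1196 \right)} + V{\left(-2161 \right)}} = \frac{1104963 + \frac{-1718 - 211}{-1110 + 832} \left(-757\right)}{47 \cdot 2219 + 0} = \frac{1104963 + - \frac{1929}{-278} \left(-757\right)}{104293 + 0} = \frac{1104963 + \left(-1929\right) \left(- \frac{1}{278}\right) \left(-757\right)}{104293} = \left(1104963 + \frac{1929}{278} \left(-757\right)\right) \frac{1}{104293} = \left(1104963 - \frac{1460253}{278}\right) \frac{1}{104293} = \frac{305719461}{278} \cdot \frac{1}{104293} = \frac{305719461}{28993454}$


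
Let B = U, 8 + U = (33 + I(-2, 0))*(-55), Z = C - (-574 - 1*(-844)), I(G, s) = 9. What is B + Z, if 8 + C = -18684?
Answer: -21280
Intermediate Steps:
C = -18692 (C = -8 - 18684 = -18692)
Z = -18962 (Z = -18692 - (-574 - 1*(-844)) = -18692 - (-574 + 844) = -18692 - 1*270 = -18692 - 270 = -18962)
U = -2318 (U = -8 + (33 + 9)*(-55) = -8 + 42*(-55) = -8 - 2310 = -2318)
B = -2318
B + Z = -2318 - 18962 = -21280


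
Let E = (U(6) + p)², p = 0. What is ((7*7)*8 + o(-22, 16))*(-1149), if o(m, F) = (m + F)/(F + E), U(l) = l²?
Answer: -295464201/656 ≈ -4.5040e+5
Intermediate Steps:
E = 1296 (E = (6² + 0)² = (36 + 0)² = 36² = 1296)
o(m, F) = (F + m)/(1296 + F) (o(m, F) = (m + F)/(F + 1296) = (F + m)/(1296 + F))
((7*7)*8 + o(-22, 16))*(-1149) = ((7*7)*8 + (16 - 22)/(1296 + 16))*(-1149) = (49*8 - 6/1312)*(-1149) = (392 + (1/1312)*(-6))*(-1149) = (392 - 3/656)*(-1149) = (257149/656)*(-1149) = -295464201/656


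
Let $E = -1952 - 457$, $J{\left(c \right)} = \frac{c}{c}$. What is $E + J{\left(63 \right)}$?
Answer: $-2408$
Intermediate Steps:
$J{\left(c \right)} = 1$
$E = -2409$ ($E = -1952 - 457 = -2409$)
$E + J{\left(63 \right)} = -2409 + 1 = -2408$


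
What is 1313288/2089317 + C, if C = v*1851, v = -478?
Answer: -1848580403338/2089317 ≈ -8.8478e+5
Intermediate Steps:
C = -884778 (C = -478*1851 = -884778)
1313288/2089317 + C = 1313288/2089317 - 884778 = -1848580403338/2089317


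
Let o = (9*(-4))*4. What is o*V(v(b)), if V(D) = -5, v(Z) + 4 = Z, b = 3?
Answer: 720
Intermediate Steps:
v(Z) = -4 + Z
o = -144 (o = -36*4 = -144)
o*V(v(b)) = -144*(-5) = 720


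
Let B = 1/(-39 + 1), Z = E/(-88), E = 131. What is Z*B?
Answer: 131/3344 ≈ 0.039175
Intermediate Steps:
Z = -131/88 (Z = 131/(-88) = 131*(-1/88) = -131/88 ≈ -1.4886)
B = -1/38 (B = 1/(-38) = -1/38 ≈ -0.026316)
Z*B = -131/88*(-1/38) = 131/3344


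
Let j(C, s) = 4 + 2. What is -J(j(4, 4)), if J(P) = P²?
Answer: -36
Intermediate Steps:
j(C, s) = 6
-J(j(4, 4)) = -1*6² = -1*36 = -36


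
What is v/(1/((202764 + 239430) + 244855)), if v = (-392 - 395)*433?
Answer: -234126374779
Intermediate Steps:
v = -340771 (v = -787*433 = -340771)
v/(1/((202764 + 239430) + 244855)) = -340771/(1/((202764 + 239430) + 244855)) = -340771/(1/(442194 + 244855)) = -340771/(1/687049) = -340771/1/687049 = -340771*687049 = -234126374779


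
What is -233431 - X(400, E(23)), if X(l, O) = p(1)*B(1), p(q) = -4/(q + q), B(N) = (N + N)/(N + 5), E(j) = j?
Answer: -700291/3 ≈ -2.3343e+5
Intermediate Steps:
B(N) = 2*N/(5 + N) (B(N) = (2*N)/(5 + N) = 2*N/(5 + N))
p(q) = -2/q (p(q) = -4*1/(2*q) = -2/q)
X(l, O) = -⅔ (X(l, O) = (-2/1)*(2*1/(5 + 1)) = (-2*1)*(2*1/6) = -4/6 = -2*⅓ = -⅔)
-233431 - X(400, E(23)) = -233431 - 1*(-⅔) = -233431 + ⅔ = -700291/3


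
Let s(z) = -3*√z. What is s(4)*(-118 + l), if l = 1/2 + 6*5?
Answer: 525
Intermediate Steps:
l = 61/2 (l = ½ + 30 = 61/2 ≈ 30.500)
s(4)*(-118 + l) = (-3*√4)*(-118 + 61/2) = -3*2*(-175/2) = -6*(-175/2) = 525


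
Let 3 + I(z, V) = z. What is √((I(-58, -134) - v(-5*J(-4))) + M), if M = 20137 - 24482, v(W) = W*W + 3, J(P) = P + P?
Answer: I*√6009 ≈ 77.518*I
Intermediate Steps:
I(z, V) = -3 + z
J(P) = 2*P
v(W) = 3 + W² (v(W) = W² + 3 = 3 + W²)
M = -4345
√((I(-58, -134) - v(-5*J(-4))) + M) = √(((-3 - 58) - (3 + (-10*(-4))²)) - 4345) = √((-61 - (3 + (-5*(-8))²)) - 4345) = √((-61 - (3 + 40²)) - 4345) = √((-61 - (3 + 1600)) - 4345) = √((-61 - 1*1603) - 4345) = √((-61 - 1603) - 4345) = √(-1664 - 4345) = √(-6009) = I*√6009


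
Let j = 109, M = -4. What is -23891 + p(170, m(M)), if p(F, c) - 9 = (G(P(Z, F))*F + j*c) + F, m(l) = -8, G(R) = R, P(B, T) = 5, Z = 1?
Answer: -23734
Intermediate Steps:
p(F, c) = 9 + 6*F + 109*c (p(F, c) = 9 + ((5*F + 109*c) + F) = 9 + (6*F + 109*c) = 9 + 6*F + 109*c)
-23891 + p(170, m(M)) = -23891 + (9 + 6*170 + 109*(-8)) = -23891 + (9 + 1020 - 872) = -23891 + 157 = -23734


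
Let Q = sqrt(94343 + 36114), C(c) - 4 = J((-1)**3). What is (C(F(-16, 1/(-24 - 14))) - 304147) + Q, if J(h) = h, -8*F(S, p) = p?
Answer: -304144 + sqrt(130457) ≈ -3.0378e+5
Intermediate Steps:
F(S, p) = -p/8
C(c) = 3 (C(c) = 4 + (-1)**3 = 4 - 1 = 3)
Q = sqrt(130457) ≈ 361.19
(C(F(-16, 1/(-24 - 14))) - 304147) + Q = (3 - 304147) + sqrt(130457) = -304144 + sqrt(130457)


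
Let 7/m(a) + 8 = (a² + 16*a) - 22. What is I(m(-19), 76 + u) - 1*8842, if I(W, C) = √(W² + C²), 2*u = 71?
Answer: -8842 + √36252637/54 ≈ -8730.5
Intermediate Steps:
m(a) = 7/(-30 + a² + 16*a) (m(a) = 7/(-8 + ((a² + 16*a) - 22)) = 7/(-8 + (-22 + a² + 16*a)) = 7/(-30 + a² + 16*a))
u = 71/2 (u = (½)*71 = 71/2 ≈ 35.500)
I(W, C) = √(C² + W²)
I(m(-19), 76 + u) - 1*8842 = √((76 + 71/2)² + (7/(-30 + (-19)² + 16*(-19)))²) - 1*8842 = √((223/2)² + (7/(-30 + 361 - 304))²) - 8842 = √(49729/4 + (7/27)²) - 8842 = √(49729/4 + 49/729) - 8842 = √(36252637/2916) - 8842 = √36252637/54 - 8842 = -8842 + √36252637/54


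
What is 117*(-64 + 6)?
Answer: -6786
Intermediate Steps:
117*(-64 + 6) = 117*(-58) = -6786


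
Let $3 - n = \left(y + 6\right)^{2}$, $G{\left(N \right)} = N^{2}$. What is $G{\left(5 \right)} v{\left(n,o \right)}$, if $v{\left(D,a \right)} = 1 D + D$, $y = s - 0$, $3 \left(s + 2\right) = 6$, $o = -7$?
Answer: $-1650$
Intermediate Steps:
$s = 0$ ($s = -2 + \frac{1}{3} \cdot 6 = -2 + 2 = 0$)
$y = 0$ ($y = 0 - 0 = 0 + 0 = 0$)
$n = -33$ ($n = 3 - \left(0 + 6\right)^{2} = 3 - 6^{2} = 3 - 36 = -33$)
$v{\left(D,a \right)} = 2 D$ ($v{\left(D,a \right)} = D + D = 2 D$)
$G{\left(5 \right)} v{\left(n,o \right)} = 5^{2} \cdot 2 \left(-33\right) = 25 \left(-66\right) = -1650$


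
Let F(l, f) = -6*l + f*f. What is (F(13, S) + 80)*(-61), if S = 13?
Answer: -10431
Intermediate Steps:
F(l, f) = f**2 - 6*l (F(l, f) = -6*l + f**2 = f**2 - 6*l)
(F(13, S) + 80)*(-61) = ((13**2 - 6*13) + 80)*(-61) = ((169 - 78) + 80)*(-61) = (91 + 80)*(-61) = 171*(-61) = -10431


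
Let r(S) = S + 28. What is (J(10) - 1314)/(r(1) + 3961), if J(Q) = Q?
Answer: -652/1995 ≈ -0.32682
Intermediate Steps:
r(S) = 28 + S
(J(10) - 1314)/(r(1) + 3961) = (10 - 1314)/((28 + 1) + 3961) = -1304/(29 + 3961) = -1304/3990 = -1304*1/3990 = -652/1995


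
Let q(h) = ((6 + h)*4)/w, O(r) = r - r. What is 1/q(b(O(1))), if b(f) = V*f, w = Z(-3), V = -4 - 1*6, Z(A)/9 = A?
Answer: -9/8 ≈ -1.1250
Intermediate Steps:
O(r) = 0
Z(A) = 9*A
V = -10 (V = -4 - 6 = -10)
w = -27 (w = 9*(-3) = -27)
b(f) = -10*f
q(h) = -8/9 - 4*h/27 (q(h) = ((6 + h)*4)/(-27) = (24 + 4*h)*(-1/27) = -8/9 - 4*h/27)
1/q(b(O(1))) = 1/(-8/9 - (-40)*0/27) = 1/(-8/9 - 4/27*0) = 1/(-8/9 + 0) = 1/(-8/9) = -9/8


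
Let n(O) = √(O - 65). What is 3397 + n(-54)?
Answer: 3397 + I*√119 ≈ 3397.0 + 10.909*I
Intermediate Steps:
n(O) = √(-65 + O)
3397 + n(-54) = 3397 + √(-65 - 54) = 3397 + √(-119) = 3397 + I*√119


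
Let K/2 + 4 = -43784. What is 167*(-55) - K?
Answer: 78391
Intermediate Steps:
K = -87576 (K = -8 + 2*(-43784) = -8 - 87568 = -87576)
167*(-55) - K = 167*(-55) - 1*(-87576) = -9185 + 87576 = 78391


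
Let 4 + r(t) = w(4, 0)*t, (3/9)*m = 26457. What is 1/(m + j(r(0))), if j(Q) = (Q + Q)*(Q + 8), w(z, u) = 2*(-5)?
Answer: 1/79339 ≈ 1.2604e-5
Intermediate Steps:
m = 79371 (m = 3*26457 = 79371)
w(z, u) = -10
r(t) = -4 - 10*t
j(Q) = 2*Q*(8 + Q) (j(Q) = (2*Q)*(8 + Q) = 2*Q*(8 + Q))
1/(m + j(r(0))) = 1/(79371 + 2*(-4 - 10*0)*(8 + (-4 - 10*0))) = 1/(79371 + 2*(-4 + 0)*(8 + (-4 + 0))) = 1/(79371 + 2*(-4)*(8 - 4)) = 1/(79371 + 2*(-4)*4) = 1/(79371 - 32) = 1/79339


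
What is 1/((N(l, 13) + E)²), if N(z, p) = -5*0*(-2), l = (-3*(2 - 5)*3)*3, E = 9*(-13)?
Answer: 1/13689 ≈ 7.3051e-5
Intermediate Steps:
E = -117
l = 81 (l = (-3*(-3)*3)*3 = (9*3)*3 = 27*3 = 81)
N(z, p) = 0 (N(z, p) = 0*(-2) = 0)
1/((N(l, 13) + E)²) = 1/((0 - 117)²) = 1/((-117)²) = 1/13689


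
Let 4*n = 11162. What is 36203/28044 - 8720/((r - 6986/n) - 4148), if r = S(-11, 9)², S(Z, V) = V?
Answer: 17780789899/5178312972 ≈ 3.4337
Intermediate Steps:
n = 5581/2 (n = (¼)*11162 = 5581/2 ≈ 2790.5)
r = 81 (r = 9² = 81)
36203/28044 - 8720/((r - 6986/n) - 4148) = 36203/28044 - 8720/((81 - 6986/5581/2) - 4148) = 36203*(1/28044) - 8720/((81 - 6986*2/5581) - 4148) = 883/684 - 8720/((81 - 13972/5581) - 4148) = 883/684 - 8720/(438089/5581 - 4148) = 883/684 - 8720/(-22711899/5581) = 883/684 - 8720*(-5581/22711899) = 883/684 + 48666320/22711899 = 17780789899/5178312972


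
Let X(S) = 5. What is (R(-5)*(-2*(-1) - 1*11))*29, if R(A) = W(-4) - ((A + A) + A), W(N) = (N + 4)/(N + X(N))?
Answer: -3915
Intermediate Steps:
W(N) = (4 + N)/(5 + N) (W(N) = (N + 4)/(N + 5) = (4 + N)/(5 + N))
R(A) = -3*A (R(A) = (4 - 4)/(5 - 4) - ((A + A) + A) = 0/1 - (2*A + A) = 1*0 - 3*A = 0 - 3*A = -3*A)
(R(-5)*(-2*(-1) - 1*11))*29 = ((-3*(-5))*(-2*(-1) - 1*11))*29 = (15*(2 - 11))*29 = (15*(-9))*29 = -135*29 = -3915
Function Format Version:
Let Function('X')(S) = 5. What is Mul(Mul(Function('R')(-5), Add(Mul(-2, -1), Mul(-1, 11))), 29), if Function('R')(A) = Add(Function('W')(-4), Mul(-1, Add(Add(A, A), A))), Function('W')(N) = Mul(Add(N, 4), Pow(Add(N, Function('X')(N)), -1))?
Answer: -3915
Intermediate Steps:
Function('W')(N) = Mul(Pow(Add(5, N), -1), Add(4, N)) (Function('W')(N) = Mul(Add(N, 4), Pow(Add(N, 5), -1)) = Mul(Add(4, N), Pow(Add(5, N), -1)) = Mul(Pow(Add(5, N), -1), Add(4, N)))
Function('R')(A) = Mul(-3, A) (Function('R')(A) = Add(Mul(Pow(Add(5, -4), -1), Add(4, -4)), Mul(-1, Add(Add(A, A), A))) = Add(Mul(Pow(1, -1), 0), Mul(-1, Add(Mul(2, A), A))) = Add(Mul(1, 0), Mul(-1, Mul(3, A))) = Add(0, Mul(-3, A)) = Mul(-3, A))
Mul(Mul(Function('R')(-5), Add(Mul(-2, -1), Mul(-1, 11))), 29) = Mul(Mul(Mul(-3, -5), Add(Mul(-2, -1), Mul(-1, 11))), 29) = Mul(Mul(15, Add(2, -11)), 29) = Mul(Mul(15, -9), 29) = Mul(-135, 29) = -3915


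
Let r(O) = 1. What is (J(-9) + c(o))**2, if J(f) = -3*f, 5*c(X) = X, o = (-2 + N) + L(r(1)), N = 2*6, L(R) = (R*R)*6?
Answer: 22801/25 ≈ 912.04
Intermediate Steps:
L(R) = 6*R**2 (L(R) = R**2*6 = 6*R**2)
N = 12
o = 16 (o = (-2 + 12) + 6*1**2 = 10 + 6*1 = 10 + 6 = 16)
c(X) = X/5
(J(-9) + c(o))**2 = (-3*(-9) + (1/5)*16)**2 = (27 + 16/5)**2 = (151/5)**2 = 22801/25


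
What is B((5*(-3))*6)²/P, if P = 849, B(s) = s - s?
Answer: 0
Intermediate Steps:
B(s) = 0
B((5*(-3))*6)²/P = 0²/849 = 0*(1/849) = 0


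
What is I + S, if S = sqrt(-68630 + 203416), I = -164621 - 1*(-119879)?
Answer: -44742 + sqrt(134786) ≈ -44375.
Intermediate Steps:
I = -44742 (I = -164621 + 119879 = -44742)
S = sqrt(134786) ≈ 367.13
I + S = -44742 + sqrt(134786)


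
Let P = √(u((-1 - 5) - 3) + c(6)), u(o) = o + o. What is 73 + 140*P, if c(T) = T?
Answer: 73 + 280*I*√3 ≈ 73.0 + 484.97*I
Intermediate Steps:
u(o) = 2*o
P = 2*I*√3 (P = √(2*((-1 - 5) - 3) + 6) = √(2*(-6 - 3) + 6) = √(2*(-9) + 6) = √(-18 + 6) = √(-12) = 2*I*√3 ≈ 3.4641*I)
73 + 140*P = 73 + 140*(2*I*√3) = 73 + 280*I*√3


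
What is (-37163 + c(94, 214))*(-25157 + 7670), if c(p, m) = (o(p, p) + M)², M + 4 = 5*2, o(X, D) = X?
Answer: 474999381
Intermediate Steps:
M = 6 (M = -4 + 5*2 = -4 + 10 = 6)
c(p, m) = (6 + p)² (c(p, m) = (p + 6)² = (6 + p)²)
(-37163 + c(94, 214))*(-25157 + 7670) = (-37163 + (6 + 94)²)*(-25157 + 7670) = (-37163 + 100²)*(-17487) = (-37163 + 10000)*(-17487) = -27163*(-17487) = 474999381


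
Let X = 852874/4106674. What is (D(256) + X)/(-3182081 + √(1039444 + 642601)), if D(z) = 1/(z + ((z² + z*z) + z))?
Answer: -16232761244881195/248709870197852076136448 - 5101303595*√1682045/248709870197852076136448 ≈ -6.5294e-8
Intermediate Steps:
X = 38767/186667 (X = 852874*(1/4106674) = 38767/186667 ≈ 0.20768)
D(z) = 1/(2*z + 2*z²) (D(z) = 1/(z + ((z² + z²) + z)) = 1/(z + (2*z² + z)) = 1/(z + (z + 2*z²)) = 1/(2*z + 2*z²))
(D(256) + X)/(-3182081 + √(1039444 + 642601)) = ((½)/(256*(1 + 256)) + 38767/186667)/(-3182081 + √(1039444 + 642601)) = ((½)*(1/256)/257 + 38767/186667)/(-3182081 + √1682045) = ((½)*(1/256)*(1/257) + 38767/186667)/(-3182081 + √1682045) = (1/131584 + 38767/186667)/(-3182081 + √1682045) = 5101303595/(24562390528*(-3182081 + √1682045))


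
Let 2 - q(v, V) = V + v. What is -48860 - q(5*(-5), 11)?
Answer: -48876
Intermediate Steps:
q(v, V) = 2 - V - v (q(v, V) = 2 - (V + v) = 2 + (-V - v) = 2 - V - v)
-48860 - q(5*(-5), 11) = -48860 - (2 - 1*11 - 5*(-5)) = -48860 - (2 - 11 - 1*(-25)) = -48860 - (2 - 11 + 25) = -48860 - 1*16 = -48860 - 16 = -48876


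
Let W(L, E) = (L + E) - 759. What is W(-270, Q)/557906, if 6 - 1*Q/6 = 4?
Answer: -1017/557906 ≈ -0.0018229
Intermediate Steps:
Q = 12 (Q = 36 - 6*4 = 36 - 24 = 12)
W(L, E) = -759 + E + L (W(L, E) = (E + L) - 759 = -759 + E + L)
W(-270, Q)/557906 = (-759 + 12 - 270)/557906 = -1017*1/557906 = -1017/557906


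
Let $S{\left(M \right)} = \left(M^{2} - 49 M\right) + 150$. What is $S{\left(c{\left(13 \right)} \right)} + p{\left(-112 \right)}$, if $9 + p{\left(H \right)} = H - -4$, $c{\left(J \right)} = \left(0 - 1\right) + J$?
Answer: $-411$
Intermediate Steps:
$c{\left(J \right)} = -1 + J$
$S{\left(M \right)} = 150 + M^{2} - 49 M$
$p{\left(H \right)} = -5 + H$ ($p{\left(H \right)} = -9 + \left(H - -4\right) = -9 + \left(H + 4\right) = -9 + \left(4 + H\right) = -5 + H$)
$S{\left(c{\left(13 \right)} \right)} + p{\left(-112 \right)} = \left(150 + \left(-1 + 13\right)^{2} - 49 \left(-1 + 13\right)\right) - 117 = \left(150 + 12^{2} - 588\right) - 117 = \left(150 + 144 - 588\right) - 117 = -294 - 117 = -411$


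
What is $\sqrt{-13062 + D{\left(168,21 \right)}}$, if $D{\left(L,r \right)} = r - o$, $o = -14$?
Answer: $i \sqrt{13027} \approx 114.14 i$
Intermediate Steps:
$D{\left(L,r \right)} = 14 + r$ ($D{\left(L,r \right)} = r - -14 = r + 14 = 14 + r$)
$\sqrt{-13062 + D{\left(168,21 \right)}} = \sqrt{-13062 + \left(14 + 21\right)} = \sqrt{-13062 + 35} = \sqrt{-13027} = i \sqrt{13027}$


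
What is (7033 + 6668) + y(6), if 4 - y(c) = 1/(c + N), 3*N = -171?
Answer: 698956/51 ≈ 13705.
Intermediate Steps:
N = -57 (N = (⅓)*(-171) = -57)
y(c) = 4 - 1/(-57 + c) (y(c) = 4 - 1/(c - 57) = 4 - 1/(-57 + c))
(7033 + 6668) + y(6) = (7033 + 6668) + (-229 + 4*6)/(-57 + 6) = 13701 + (-229 + 24)/(-51) = 13701 - 1/51*(-205) = 13701 + 205/51 = 698956/51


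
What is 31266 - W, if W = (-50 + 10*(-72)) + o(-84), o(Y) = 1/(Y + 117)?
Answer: 1057187/33 ≈ 32036.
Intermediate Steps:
o(Y) = 1/(117 + Y)
W = -25409/33 (W = (-50 + 10*(-72)) + 1/(117 - 84) = (-50 - 720) + 1/33 = -770 + 1/33 = -25409/33 ≈ -769.97)
31266 - W = 31266 - 1*(-25409/33) = 31266 + 25409/33 = 1057187/33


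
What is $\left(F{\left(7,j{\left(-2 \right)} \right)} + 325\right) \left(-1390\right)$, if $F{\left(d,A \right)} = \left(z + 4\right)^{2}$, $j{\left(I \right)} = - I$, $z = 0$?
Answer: $-473990$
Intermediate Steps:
$F{\left(d,A \right)} = 16$ ($F{\left(d,A \right)} = \left(0 + 4\right)^{2} = 4^{2} = 16$)
$\left(F{\left(7,j{\left(-2 \right)} \right)} + 325\right) \left(-1390\right) = \left(16 + 325\right) \left(-1390\right) = 341 \left(-1390\right) = -473990$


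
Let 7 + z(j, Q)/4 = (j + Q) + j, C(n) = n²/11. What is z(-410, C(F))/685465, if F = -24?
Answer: -34084/7540115 ≈ -0.0045204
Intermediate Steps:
C(n) = n²/11
z(j, Q) = -28 + 4*Q + 8*j (z(j, Q) = -28 + 4*((j + Q) + j) = -28 + 4*((Q + j) + j) = -28 + 4*(Q + 2*j) = -28 + (4*Q + 8*j) = -28 + 4*Q + 8*j)
z(-410, C(F))/685465 = (-28 + 4*((1/11)*(-24)²) + 8*(-410))/685465 = (-28 + 4*((1/11)*576) - 3280)*(1/685465) = (-28 + 4*(576/11) - 3280)*(1/685465) = (-28 + 2304/11 - 3280)*(1/685465) = -34084/11*1/685465 = -34084/7540115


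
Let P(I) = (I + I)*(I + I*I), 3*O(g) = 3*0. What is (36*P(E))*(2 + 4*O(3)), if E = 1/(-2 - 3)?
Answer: 576/125 ≈ 4.6080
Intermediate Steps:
O(g) = 0 (O(g) = (3*0)/3 = (1/3)*0 = 0)
E = -1/5 (E = 1/(-5) = -1/5 ≈ -0.20000)
P(I) = 2*I*(I + I**2) (P(I) = (2*I)*(I + I**2) = 2*I*(I + I**2))
(36*P(E))*(2 + 4*O(3)) = (36*(2*(-1/5)**2*(1 - 1/5)))*(2 + 4*0) = (36*(2*(1/25)*(4/5)))*(2 + 0) = (36*(8/125))*2 = (288/125)*2 = 576/125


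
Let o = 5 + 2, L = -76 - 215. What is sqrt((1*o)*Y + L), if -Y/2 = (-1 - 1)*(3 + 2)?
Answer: I*sqrt(151) ≈ 12.288*I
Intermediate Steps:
L = -291
Y = 20 (Y = -2*(-1 - 1)*(3 + 2) = -(-4)*5 = -2*(-10) = 20)
o = 7
sqrt((1*o)*Y + L) = sqrt((1*7)*20 - 291) = sqrt(7*20 - 291) = sqrt(140 - 291) = sqrt(-151) = I*sqrt(151)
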